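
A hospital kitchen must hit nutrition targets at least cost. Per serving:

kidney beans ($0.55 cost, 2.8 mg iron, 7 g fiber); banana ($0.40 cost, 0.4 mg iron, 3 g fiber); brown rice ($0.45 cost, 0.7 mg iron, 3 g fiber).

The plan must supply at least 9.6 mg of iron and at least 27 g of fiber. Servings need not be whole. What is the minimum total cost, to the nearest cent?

With two linear requirements the optimum uses one or two foods; enumerate the corners.
kidney beans only: max(9.6/2.8, 27/7) = 3.857 servings → $2.12.
banana only: max(9.6/0.4, 27/3) = 24 servings → $9.60.
brown rice only: max(9.6/0.7, 27/3) = 13.71 servings → $6.17.
kidney beans + banana with both tight: 3.214 servings and 1.5 servings → $2.37.
kidney beans + brown rice with both tight: 2.829 servings and 2.4 servings → $2.64.
banana + brown rice with both targets exact would need a negative amount; discard.
The minimum over all feasible corners is $2.12.

$2.12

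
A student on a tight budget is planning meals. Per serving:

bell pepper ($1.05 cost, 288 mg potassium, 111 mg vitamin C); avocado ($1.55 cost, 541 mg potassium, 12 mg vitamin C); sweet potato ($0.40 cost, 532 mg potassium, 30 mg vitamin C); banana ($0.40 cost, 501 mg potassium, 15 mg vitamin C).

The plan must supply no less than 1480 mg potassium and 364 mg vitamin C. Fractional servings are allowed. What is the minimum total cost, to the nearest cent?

$3.58

bell pepper only: max(1480/288, 364/111) = 5.139 servings → $5.40.
avocado only: max(1480/541, 364/12) = 30.33 servings → $47.02.
sweet potato only: max(1480/532, 364/30) = 12.13 servings → $4.85.
banana only: max(1480/501, 364/15) = 24.27 servings → $9.71.
bell pepper + avocado with both tight: 3.166 servings and 1.05 servings → $4.95.
bell pepper + sweet potato with both tight: 2.961 servings and 1.179 servings → $3.58.
bell pepper + banana with both tight: 3.123 servings and 1.159 servings → $3.74.
avocado + sweet potato: intersection lies outside the first quadrant.
avocado + banana: the both-tight solution has a negative serving — not a feasible corner.
sweet potato + banana: intersection lies outside the first quadrant.
The minimum over all feasible corners is $3.58.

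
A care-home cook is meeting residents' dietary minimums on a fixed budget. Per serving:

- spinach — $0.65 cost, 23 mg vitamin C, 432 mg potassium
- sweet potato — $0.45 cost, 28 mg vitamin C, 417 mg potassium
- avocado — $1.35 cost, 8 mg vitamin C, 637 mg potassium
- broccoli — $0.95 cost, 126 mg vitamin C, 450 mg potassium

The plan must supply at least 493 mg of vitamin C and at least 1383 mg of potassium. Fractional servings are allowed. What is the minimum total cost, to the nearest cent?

$3.72

A basic optimal solution has at most two foods positive. Try each food alone and each pair with both targets met exactly.
spinach only: max(493/23, 1383/432) = 21.43 servings → $13.93.
sweet potato only: max(493/28, 1383/417) = 17.61 servings → $7.92.
avocado only: max(493/8, 1383/637) = 61.62 servings → $83.19.
broccoli only: max(493/126, 1383/450) = 3.913 servings → $3.72.
spinach + sweet potato: the both-tight solution has a negative serving — not a feasible corner.
spinach + avocado: intersection lies outside the first quadrant.
spinach + broccoli: intersection lies outside the first quadrant.
sweet potato + avocado with both targets exact would need a negative amount; discard.
sweet potato + broccoli with both targets exact would need a negative amount; discard.
avocado + broccoli: intersection lies outside the first quadrant.
So the least-cost plan costs $3.72.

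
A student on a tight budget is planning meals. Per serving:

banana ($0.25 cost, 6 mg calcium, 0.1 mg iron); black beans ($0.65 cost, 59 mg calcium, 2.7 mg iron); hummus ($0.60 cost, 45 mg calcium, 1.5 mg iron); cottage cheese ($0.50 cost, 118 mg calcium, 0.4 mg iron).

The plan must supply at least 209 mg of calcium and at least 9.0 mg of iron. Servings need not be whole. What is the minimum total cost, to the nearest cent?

$2.21

An LP optimum is at a vertex; with two nutrient constraints at most two foods are used. Check each candidate.
banana only: max(209/6, 9.0/0.1) = 90 servings → $22.50.
black beans only: max(209/59, 9.0/2.7) = 3.542 servings → $2.30.
hummus only: max(209/45, 9.0/1.5) = 6 servings → $3.60.
cottage cheese only: max(209/118, 9.0/0.4) = 22.5 servings → $11.25.
banana + black beans with both tight: 3.233 servings and 3.214 servings → $2.90.
banana + hummus: intersection lies outside the first quadrant.
banana + cottage cheese: the both-tight solution has a negative serving — not a feasible corner.
black beans + hummus with both tight: 2.773 servings and 1.009 servings → $2.41.
black beans + cottage cheese with both tight: 3.317 servings and 0.1129 servings → $2.21.
hummus + cottage cheese: intersection lies outside the first quadrant.
So the least-cost plan costs $2.21.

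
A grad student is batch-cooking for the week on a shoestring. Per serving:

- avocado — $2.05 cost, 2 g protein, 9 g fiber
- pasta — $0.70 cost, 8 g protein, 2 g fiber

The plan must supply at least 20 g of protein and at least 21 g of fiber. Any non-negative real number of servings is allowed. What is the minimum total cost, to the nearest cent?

For a min-cost LP with two ≥-constraints, a basic feasible solution has at most two positive variables.
avocado only: max(20/2, 21/9) = 10 servings → $20.50.
pasta only: max(20/8, 21/2) = 10.5 servings → $7.35.
avocado + pasta with both tight: 1.882 servings and 2.029 servings → $5.28.
The minimum over all feasible corners is $5.28.

$5.28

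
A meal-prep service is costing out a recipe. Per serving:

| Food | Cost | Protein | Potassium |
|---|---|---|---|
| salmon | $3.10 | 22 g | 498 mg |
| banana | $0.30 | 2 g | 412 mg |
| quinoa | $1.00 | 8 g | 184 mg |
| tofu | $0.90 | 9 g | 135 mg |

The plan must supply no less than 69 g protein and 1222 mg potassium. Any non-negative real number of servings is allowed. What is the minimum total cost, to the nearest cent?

$6.95

This is a tiny linear program; its minimum lies at a vertex of the feasible set. List the vertices and price them.
salmon only: max(69/22, 1222/498) = 3.136 servings → $9.72.
banana only: max(69/2, 1222/412) = 34.5 servings → $10.35.
quinoa only: max(69/8, 1222/184) = 8.625 servings → $8.62.
tofu only: max(69/9, 1222/135) = 9.052 servings → $8.15.
salmon + banana: intersection lies outside the first quadrant.
salmon + quinoa: intersection lies outside the first quadrant.
salmon + tofu with both tight: 1.113 servings and 4.946 servings → $7.90.
banana + quinoa: intersection lies outside the first quadrant.
banana + tofu with both tight: 0.4895 servings and 7.558 servings → $6.95.
quinoa + tofu with both tight: 2.922 servings and 5.069 servings → $7.48.
Cheapest feasible corner: $6.95.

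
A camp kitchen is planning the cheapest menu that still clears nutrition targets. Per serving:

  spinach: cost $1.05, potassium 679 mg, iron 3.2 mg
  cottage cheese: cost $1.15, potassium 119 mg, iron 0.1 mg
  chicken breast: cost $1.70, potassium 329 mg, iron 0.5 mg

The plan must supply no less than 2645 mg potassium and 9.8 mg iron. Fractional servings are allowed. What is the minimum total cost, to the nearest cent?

$4.09

Compare the cost at each extreme point of the feasible region.
spinach only: max(2645/679, 9.8/3.2) = 3.895 servings → $4.09.
cottage cheese only: max(2645/119, 9.8/0.1) = 98 servings → $112.70.
chicken breast only: max(2645/329, 9.8/0.5) = 19.6 servings → $33.32.
spinach + cottage cheese with both tight: 2.882 servings and 5.784 servings → $9.68.
spinach + chicken breast with both tight: 2.666 servings and 2.537 servings → $7.11.
cottage cheese + chicken breast with both targets exact would need a negative amount; discard.
So the least-cost plan costs $4.09.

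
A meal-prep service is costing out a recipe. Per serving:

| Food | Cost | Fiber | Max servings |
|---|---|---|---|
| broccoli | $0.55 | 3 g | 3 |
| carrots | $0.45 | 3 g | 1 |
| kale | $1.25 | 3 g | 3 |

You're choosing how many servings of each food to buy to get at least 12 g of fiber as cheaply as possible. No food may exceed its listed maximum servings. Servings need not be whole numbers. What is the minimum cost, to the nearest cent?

Cost per g of fiber: carrots $0.1500, broccoli $0.1833, kale $0.4167.
Take 1 serving of carrots: +3.0 g fiber for $0.45 (total $0.45, still need 9.0 g).
Take 3 servings of broccoli: +9.0 g fiber for $1.65 (total $2.10, still need 0.0 g).
Greedy by cheapest-per-g is optimal for a single linear constraint, so the minimum cost is $2.10.

$2.10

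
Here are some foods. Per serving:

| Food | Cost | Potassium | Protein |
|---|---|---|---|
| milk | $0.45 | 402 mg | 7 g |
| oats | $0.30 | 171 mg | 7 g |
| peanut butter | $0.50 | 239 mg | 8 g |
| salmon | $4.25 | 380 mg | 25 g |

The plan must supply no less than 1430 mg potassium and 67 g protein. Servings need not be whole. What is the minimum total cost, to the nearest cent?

milk only: max(1430/402, 67/7) = 9.571 servings → $4.31.
oats only: max(1430/171, 67/7) = 9.571 servings → $2.87.
peanut butter only: max(1430/239, 67/8) = 8.375 servings → $4.19.
salmon only: max(1430/380, 67/25) = 3.763 servings → $15.99.
milk + oats: the both-tight solution has a negative serving — not a feasible corner.
milk + peanut butter with both targets exact would need a negative amount; discard.
milk + salmon with both tight: 1.392 servings and 2.29 servings → $10.36.
oats + peanut butter: intersection lies outside the first quadrant.
oats + salmon with both tight: 6.372 servings and 0.896 servings → $5.72.
peanut butter + salmon with both tight: 3.506 servings and 1.558 servings → $8.37.
Cheapest feasible corner: $2.87.

$2.87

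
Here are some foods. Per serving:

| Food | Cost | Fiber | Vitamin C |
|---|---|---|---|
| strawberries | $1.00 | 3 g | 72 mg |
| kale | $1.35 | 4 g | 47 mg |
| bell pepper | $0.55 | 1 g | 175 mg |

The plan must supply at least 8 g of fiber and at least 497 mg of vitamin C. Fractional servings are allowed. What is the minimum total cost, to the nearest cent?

The cheapest plan sits at a corner of the feasible region — with two constraints it uses at most two foods.
strawberries only: max(8/3, 497/72) = 6.903 servings → $6.90.
kale only: max(8/4, 497/47) = 10.57 servings → $14.28.
bell pepper only: max(8/1, 497/175) = 8 servings → $4.40.
strawberries + kale with both targets exact would need a negative amount; discard.
strawberries + bell pepper with both tight: 1.993 servings and 2.02 servings → $3.10.
kale + bell pepper with both tight: 1.383 servings and 2.469 servings → $3.22.
The minimum over all feasible corners is $3.10.

$3.10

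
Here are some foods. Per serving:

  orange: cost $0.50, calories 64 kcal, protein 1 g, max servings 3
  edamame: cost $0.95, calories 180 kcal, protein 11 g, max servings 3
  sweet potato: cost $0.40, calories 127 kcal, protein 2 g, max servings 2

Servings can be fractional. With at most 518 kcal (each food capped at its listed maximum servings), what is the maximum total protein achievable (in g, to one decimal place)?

31.7 g

Protein per kcal: edamame 0.06111, sweet potato 0.01575, orange 0.01562.
Take 2.878 servings of edamame: uses 518 kcal, +31.7 g protein (running total 31.7 g).
Greedy by best ratio exhausts the calories allowance optimally: 31.7 g.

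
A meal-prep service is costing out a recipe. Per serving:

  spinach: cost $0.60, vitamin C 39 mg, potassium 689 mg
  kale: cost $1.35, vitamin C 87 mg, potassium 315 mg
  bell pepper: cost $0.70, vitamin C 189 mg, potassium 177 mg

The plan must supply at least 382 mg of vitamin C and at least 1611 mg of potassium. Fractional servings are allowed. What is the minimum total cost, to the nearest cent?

At the optimum either one food covers both requirements or two foods hit both targets exactly; no other combination can be cheaper.
spinach only: max(382/39, 1611/689) = 9.795 servings → $5.88.
kale only: max(382/87, 1611/315) = 5.114 servings → $6.90.
bell pepper only: max(382/189, 1611/177) = 9.102 servings → $6.37.
spinach + kale with both tight: 0.416 servings and 4.204 servings → $5.93.
spinach + bell pepper with both tight: 1.921 servings and 1.625 servings → $2.29.
kale + bell pepper: the both-tight solution has a negative serving — not a feasible corner.
Cheapest feasible corner: $2.29.

$2.29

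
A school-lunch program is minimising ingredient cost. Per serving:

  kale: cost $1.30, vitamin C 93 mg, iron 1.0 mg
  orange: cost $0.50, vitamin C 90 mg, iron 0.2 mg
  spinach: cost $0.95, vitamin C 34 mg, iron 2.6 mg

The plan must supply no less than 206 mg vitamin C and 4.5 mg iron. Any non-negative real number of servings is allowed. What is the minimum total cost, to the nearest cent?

An LP optimum is at a vertex; with two nutrient constraints at most two foods are used. Check each candidate.
kale only: max(206/93, 4.5/1.0) = 4.5 servings → $5.85.
orange only: max(206/90, 4.5/0.2) = 22.5 servings → $11.25.
spinach only: max(206/34, 4.5/2.6) = 6.059 servings → $5.76.
kale + orange: intersection lies outside the first quadrant.
kale + spinach with both tight: 1.841 servings and 1.023 servings → $3.37.
orange + spinach with both tight: 1.684 servings and 1.601 servings → $2.36.
Cheapest feasible corner: $2.36.

$2.36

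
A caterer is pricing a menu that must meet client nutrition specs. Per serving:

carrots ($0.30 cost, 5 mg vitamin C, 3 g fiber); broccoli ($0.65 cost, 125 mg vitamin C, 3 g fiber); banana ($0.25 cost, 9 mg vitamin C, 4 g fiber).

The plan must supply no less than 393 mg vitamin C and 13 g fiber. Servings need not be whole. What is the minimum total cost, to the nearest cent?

A basic optimal solution has at most two foods positive. Try each food alone and each pair with both targets met exactly.
carrots only: max(393/5, 13/3) = 78.6 servings → $23.58.
broccoli only: max(393/125, 13/3) = 4.333 servings → $2.82.
banana only: max(393/9, 13/4) = 43.67 servings → $10.92.
carrots + broccoli with both tight: 1.239 servings and 3.094 servings → $2.38.
carrots + banana with both targets exact would need a negative amount; discard.
broccoli + banana with both tight: 3.076 servings and 0.9429 servings → $2.24.
The minimum over all feasible corners is $2.24.

$2.24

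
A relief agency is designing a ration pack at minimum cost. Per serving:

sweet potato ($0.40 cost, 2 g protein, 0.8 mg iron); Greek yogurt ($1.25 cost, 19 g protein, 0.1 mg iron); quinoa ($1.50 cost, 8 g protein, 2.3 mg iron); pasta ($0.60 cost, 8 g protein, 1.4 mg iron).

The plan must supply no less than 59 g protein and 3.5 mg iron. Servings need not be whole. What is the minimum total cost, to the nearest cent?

$4.05

For a min-cost LP with two ≥-constraints, a basic feasible solution has at most two positive variables.
sweet potato only: max(59/2, 3.5/0.8) = 29.5 servings → $11.80.
Greek yogurt only: max(59/19, 3.5/0.1) = 35 servings → $43.75.
quinoa only: max(59/8, 3.5/2.3) = 7.375 servings → $11.06.
pasta only: max(59/8, 3.5/1.4) = 7.375 servings → $4.42.
sweet potato + Greek yogurt with both tight: 4.04 servings and 2.68 servings → $4.97.
sweet potato + quinoa with both targets exact would need a negative amount; discard.
sweet potato + pasta with both targets exact would need a negative amount; discard.
Greek yogurt + quinoa with both tight: 2.51 servings and 1.413 servings → $5.26.
Greek yogurt + pasta with both tight: 2.116 servings and 2.349 servings → $4.05.
quinoa + pasta: the both-tight solution has a negative serving — not a feasible corner.
So the least-cost plan costs $4.05.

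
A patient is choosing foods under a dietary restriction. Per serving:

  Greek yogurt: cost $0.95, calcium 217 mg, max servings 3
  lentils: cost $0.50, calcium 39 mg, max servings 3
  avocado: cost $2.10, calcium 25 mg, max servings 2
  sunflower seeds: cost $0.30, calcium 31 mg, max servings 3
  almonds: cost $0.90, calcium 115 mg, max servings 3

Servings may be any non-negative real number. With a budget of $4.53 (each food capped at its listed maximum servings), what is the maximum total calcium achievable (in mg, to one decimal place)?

865.7 mg

Calcium per dollar: Greek yogurt 228.4, almonds 127.8, sunflower seeds 103.3, lentils 78, avocado 11.9.
Take 3 servings of Greek yogurt: spends $2.85, +651.0 mg calcium (running total 651.0 mg).
Take 1.867 servings of almonds: spends $1.68, +214.7 mg calcium (running total 865.7 mg).
Filling greedily by calcium-per-dollar is optimal for one linear limit, giving 865.7 mg.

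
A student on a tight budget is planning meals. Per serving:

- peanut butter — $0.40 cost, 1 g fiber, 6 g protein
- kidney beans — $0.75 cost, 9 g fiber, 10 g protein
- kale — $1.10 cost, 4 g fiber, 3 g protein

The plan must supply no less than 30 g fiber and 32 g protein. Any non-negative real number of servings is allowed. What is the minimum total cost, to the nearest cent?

For a min-cost LP with two ≥-constraints, a basic feasible solution has at most two positive variables.
peanut butter only: max(30/1, 32/6) = 30 servings → $12.00.
kidney beans only: max(30/9, 32/10) = 3.333 servings → $2.50.
kale only: max(30/4, 32/3) = 10.67 servings → $11.73.
peanut butter + kidney beans with both targets exact would need a negative amount; discard.
peanut butter + kale with both tight: 1.81 servings and 7.048 servings → $8.48.
kidney beans + kale with both tight: 2.923 servings and 0.9231 servings → $3.21.
The minimum over all feasible corners is $2.50.

$2.50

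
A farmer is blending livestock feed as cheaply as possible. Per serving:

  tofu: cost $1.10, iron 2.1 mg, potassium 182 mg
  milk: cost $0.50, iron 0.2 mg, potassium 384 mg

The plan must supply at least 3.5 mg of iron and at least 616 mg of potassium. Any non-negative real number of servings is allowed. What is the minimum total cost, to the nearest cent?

$2.17

Check every corner: each single food scaled to meet both minima, and each pair solved so both constraints bind.
tofu only: max(3.5/2.1, 616/182) = 3.385 servings → $3.72.
milk only: max(3.5/0.2, 616/384) = 17.5 servings → $8.75.
tofu + milk with both tight: 1.585 servings and 0.8527 servings → $2.17.
So the least-cost plan costs $2.17.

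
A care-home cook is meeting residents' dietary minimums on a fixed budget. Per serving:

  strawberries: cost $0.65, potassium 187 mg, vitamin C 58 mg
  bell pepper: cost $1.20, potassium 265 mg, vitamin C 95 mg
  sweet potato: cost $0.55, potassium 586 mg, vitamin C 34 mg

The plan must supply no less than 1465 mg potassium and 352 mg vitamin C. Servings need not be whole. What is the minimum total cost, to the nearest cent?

$4.06

Minimising a linear cost over {potassium ≥ 1465, vitamin C ≥ 352, servings ≥ 0} — the optimum is at a vertex, using one or two foods.
strawberries only: max(1465/187, 352/58) = 7.834 servings → $5.09.
bell pepper only: max(1465/265, 352/95) = 5.528 servings → $6.63.
sweet potato only: max(1465/586, 352/34) = 10.35 servings → $5.69.
strawberries + bell pepper: intersection lies outside the first quadrant.
strawberries + sweet potato with both tight: 5.663 servings and 0.6929 servings → $4.06.
bell pepper + sweet potato with both tight: 3.353 servings and 0.9836 servings → $4.56.
Cheapest feasible corner: $4.06.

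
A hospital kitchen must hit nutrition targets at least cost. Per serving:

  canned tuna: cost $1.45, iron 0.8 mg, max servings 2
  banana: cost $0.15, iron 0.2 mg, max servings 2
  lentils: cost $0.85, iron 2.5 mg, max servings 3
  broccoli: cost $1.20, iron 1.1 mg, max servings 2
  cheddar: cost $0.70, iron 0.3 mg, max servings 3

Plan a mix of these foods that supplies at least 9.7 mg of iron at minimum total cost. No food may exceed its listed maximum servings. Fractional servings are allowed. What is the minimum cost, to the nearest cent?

Cost per mg of iron: lentils $0.3400, banana $0.7500, broccoli $1.0909, canned tuna $1.8125, cheddar $2.3333.
Take 3 servings of lentils: +7.5 mg iron for $2.55 (total $2.55, still need 2.2 mg).
Take 2 servings of banana: +0.4 mg iron for $0.30 (total $2.85, still need 1.8 mg).
Take 1.636 servings of broccoli: +1.8 mg iron for $1.96 (total $4.81, still need 0.0 mg).
Greedy by cheapest-per-mg is optimal for a single linear constraint, so the minimum cost is $4.81.

$4.81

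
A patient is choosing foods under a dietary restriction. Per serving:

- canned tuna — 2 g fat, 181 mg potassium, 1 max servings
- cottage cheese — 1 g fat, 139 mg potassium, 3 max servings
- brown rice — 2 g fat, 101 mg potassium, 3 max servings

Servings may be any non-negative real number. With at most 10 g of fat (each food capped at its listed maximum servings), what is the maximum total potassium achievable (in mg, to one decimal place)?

850.5 mg

Potassium per g fat: cottage cheese 139, canned tuna 90.5, brown rice 50.5.
Take 3 servings of cottage cheese: uses 3 g fat, +417.0 mg potassium (running total 417.0 mg).
Take 1 serving of canned tuna: uses 2 g fat, +181.0 mg potassium (running total 598.0 mg).
Take 2.5 servings of brown rice: uses 5 g fat, +252.5 mg potassium (running total 850.5 mg).
Filling greedily by potassium-per-g fat is optimal for one linear limit, giving 850.5 mg.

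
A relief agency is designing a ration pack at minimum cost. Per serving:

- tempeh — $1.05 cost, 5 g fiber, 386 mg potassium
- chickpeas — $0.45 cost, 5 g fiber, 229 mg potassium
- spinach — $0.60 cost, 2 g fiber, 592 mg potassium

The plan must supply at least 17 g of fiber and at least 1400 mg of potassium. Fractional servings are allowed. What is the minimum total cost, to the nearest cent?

The cheapest plan sits at a corner of the feasible region — with two constraints it uses at most two foods.
tempeh only: max(17/5, 1400/386) = 3.627 servings → $3.81.
chickpeas only: max(17/5, 1400/229) = 6.114 servings → $2.75.
spinach only: max(17/2, 1400/592) = 8.5 servings → $5.10.
tempeh + chickpeas: intersection lies outside the first quadrant.
tempeh + spinach with both tight: 3.32 servings and 0.2002 servings → $3.61.
chickpeas + spinach with both tight: 2.903 servings and 1.242 servings → $2.05.
So the least-cost plan costs $2.05.

$2.05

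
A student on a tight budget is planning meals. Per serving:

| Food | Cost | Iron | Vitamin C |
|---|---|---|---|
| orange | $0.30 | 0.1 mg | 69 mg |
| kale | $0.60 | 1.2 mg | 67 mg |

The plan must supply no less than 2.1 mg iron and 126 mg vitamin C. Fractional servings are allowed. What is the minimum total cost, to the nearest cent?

$1.08

For a min-cost LP with two ≥-constraints, a basic feasible solution has at most two positive variables.
orange only: max(2.1/0.1, 126/69) = 21 servings → $6.30.
kale only: max(2.1/1.2, 126/67) = 1.881 servings → $1.13.
orange + kale with both tight: 0.138 servings and 1.739 servings → $1.08.
So the least-cost plan costs $1.08.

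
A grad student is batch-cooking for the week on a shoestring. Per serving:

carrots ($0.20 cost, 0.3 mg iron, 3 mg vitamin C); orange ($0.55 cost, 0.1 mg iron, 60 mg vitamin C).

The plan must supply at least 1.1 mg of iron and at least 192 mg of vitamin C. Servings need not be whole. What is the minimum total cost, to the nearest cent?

$2.22

An LP optimum is at a vertex; with two nutrient constraints at most two foods are used. Check each candidate.
carrots only: max(1.1/0.3, 192/3) = 64 servings → $12.80.
orange only: max(1.1/0.1, 192/60) = 11 servings → $6.05.
carrots + orange with both tight: 2.644 servings and 3.068 servings → $2.22.
Cheapest feasible corner: $2.22.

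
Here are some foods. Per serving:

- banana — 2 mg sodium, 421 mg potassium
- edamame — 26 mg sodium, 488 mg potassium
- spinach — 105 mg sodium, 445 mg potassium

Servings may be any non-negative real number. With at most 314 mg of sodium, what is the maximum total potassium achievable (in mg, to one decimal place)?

66097.0 mg

Potassium per mg sodium: banana 210.5, edamame 18.77, spinach 4.238.
With no serving limits, spend the whole sodium allowance on banana: 314 mg / 2 mg × 421 mg = 66097.0 mg.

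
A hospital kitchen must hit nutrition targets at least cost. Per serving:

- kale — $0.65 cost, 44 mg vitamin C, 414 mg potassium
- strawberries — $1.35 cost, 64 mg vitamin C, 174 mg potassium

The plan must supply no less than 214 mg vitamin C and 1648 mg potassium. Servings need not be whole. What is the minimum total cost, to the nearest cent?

The cheapest plan sits at a corner of the feasible region — with two constraints it uses at most two foods.
kale only: max(214/44, 1648/414) = 4.864 servings → $3.16.
strawberries only: max(214/64, 1648/174) = 9.471 servings → $12.79.
kale + strawberries with both tight: 3.622 servings and 0.8537 servings → $3.51.
The minimum over all feasible corners is $3.16.

$3.16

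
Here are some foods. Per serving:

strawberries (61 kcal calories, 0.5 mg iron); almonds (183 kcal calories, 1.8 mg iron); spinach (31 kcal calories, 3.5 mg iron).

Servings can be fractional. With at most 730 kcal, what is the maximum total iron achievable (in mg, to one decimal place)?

Iron per kcal: spinach 0.1129, almonds 0.009836, strawberries 0.008197.
With no serving limits, spend the whole calories allowance on spinach: 730 kcal / 31 kcal × 3.5 mg = 82.4 mg.

82.4 mg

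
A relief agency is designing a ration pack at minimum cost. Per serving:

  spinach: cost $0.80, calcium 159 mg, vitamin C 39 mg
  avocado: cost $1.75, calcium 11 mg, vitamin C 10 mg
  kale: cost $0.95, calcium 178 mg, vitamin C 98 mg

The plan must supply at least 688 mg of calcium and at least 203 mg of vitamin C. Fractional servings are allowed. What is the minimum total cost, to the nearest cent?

$3.50

spinach only: max(688/159, 203/39) = 5.205 servings → $4.16.
avocado only: max(688/11, 203/10) = 62.55 servings → $109.45.
kale only: max(688/178, 203/98) = 3.865 servings → $3.67.
spinach + avocado with both tight: 4.003 servings and 4.69 servings → $11.41.
spinach + kale with both tight: 3.622 servings and 0.6302 servings → $3.50.
avocado + kale: intersection lies outside the first quadrant.
The minimum over all feasible corners is $3.50.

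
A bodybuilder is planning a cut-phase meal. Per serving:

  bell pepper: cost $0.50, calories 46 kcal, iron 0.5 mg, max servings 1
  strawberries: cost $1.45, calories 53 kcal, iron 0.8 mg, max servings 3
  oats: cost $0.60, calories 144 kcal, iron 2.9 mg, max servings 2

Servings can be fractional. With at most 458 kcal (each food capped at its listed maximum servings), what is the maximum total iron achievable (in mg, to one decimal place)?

8.3 mg

Iron per kcal: oats 0.02014, strawberries 0.01509, bell pepper 0.01087.
Take 2 servings of oats: uses 288 kcal, +5.8 mg iron (running total 5.8 mg).
Take 3 servings of strawberries: uses 159 kcal, +2.4 mg iron (running total 8.2 mg).
Take 0.2391 servings of bell pepper: uses 11 kcal, +0.1 mg iron (running total 8.3 mg).
Greedy by best ratio exhausts the calories allowance optimally: 8.3 mg.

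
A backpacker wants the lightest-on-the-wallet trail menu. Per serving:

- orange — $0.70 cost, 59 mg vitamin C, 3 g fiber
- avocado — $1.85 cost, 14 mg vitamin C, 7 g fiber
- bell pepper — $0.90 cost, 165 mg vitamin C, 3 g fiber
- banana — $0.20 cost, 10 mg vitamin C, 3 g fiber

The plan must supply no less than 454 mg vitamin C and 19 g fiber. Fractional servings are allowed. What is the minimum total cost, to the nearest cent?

$3.03

The cheapest plan sits at a corner of the feasible region — with two constraints it uses at most two foods.
orange only: max(454/59, 19/3) = 7.695 servings → $5.39.
avocado only: max(454/14, 19/7) = 32.43 servings → $59.99.
bell pepper only: max(454/165, 19/3) = 6.333 servings → $5.70.
banana only: max(454/10, 19/3) = 45.4 servings → $9.08.
orange + avocado: the both-tight solution has a negative serving — not a feasible corner.
orange + bell pepper with both tight: 5.575 servings and 0.7579 servings → $4.58.
orange + banana: the both-tight solution has a negative serving — not a feasible corner.
avocado + bell pepper with both tight: 1.593 servings and 2.616 servings → $5.30.
avocado + banana: intersection lies outside the first quadrant.
bell pepper + banana with both tight: 2.52 servings and 3.813 servings → $3.03.
So the least-cost plan costs $3.03.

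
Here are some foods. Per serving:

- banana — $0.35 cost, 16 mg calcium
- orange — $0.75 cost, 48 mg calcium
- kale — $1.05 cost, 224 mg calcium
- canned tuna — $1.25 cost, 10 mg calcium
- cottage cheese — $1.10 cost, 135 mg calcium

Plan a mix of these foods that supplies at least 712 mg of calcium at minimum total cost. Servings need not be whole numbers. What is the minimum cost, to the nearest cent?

Cost per mg of calcium: kale $0.0047, cottage cheese $0.0081, orange $0.0156, banana $0.0219, canned tuna $0.1250.
With no serving limits, use only kale: 712 mg / 224 mg = 3.179 servings × $1.05 = $3.34.

$3.34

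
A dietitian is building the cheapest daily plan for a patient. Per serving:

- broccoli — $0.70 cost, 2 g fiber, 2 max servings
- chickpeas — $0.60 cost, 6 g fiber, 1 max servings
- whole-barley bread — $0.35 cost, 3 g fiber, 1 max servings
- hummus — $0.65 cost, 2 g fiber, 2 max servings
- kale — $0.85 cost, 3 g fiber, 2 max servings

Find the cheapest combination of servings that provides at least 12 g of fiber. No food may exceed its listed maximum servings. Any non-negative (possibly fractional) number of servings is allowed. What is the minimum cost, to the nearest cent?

Cost per g of fiber: chickpeas $0.1000, whole-barley bread $0.1167, kale $0.2833, hummus $0.3250, broccoli $0.3500.
Take 1 serving of chickpeas: +6.0 g fiber for $0.60 (total $0.60, still need 6.0 g).
Take 1 serving of whole-barley bread: +3.0 g fiber for $0.35 (total $0.95, still need 3.0 g).
Take 1 serving of kale: +3.0 g fiber for $0.85 (total $1.80, still need 0.0 g).
Filling from the cheapest source first is optimal under one linear minimum: $1.80.

$1.80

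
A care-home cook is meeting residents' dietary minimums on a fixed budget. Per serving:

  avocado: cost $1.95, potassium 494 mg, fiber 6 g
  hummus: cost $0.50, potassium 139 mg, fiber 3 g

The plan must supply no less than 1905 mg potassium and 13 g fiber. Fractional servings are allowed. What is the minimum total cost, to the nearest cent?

Check every corner: each single food scaled to meet both minima, and each pair solved so both constraints bind.
avocado only: max(1905/494, 13/6) = 3.856 servings → $7.52.
hummus only: max(1905/139, 13/3) = 13.71 servings → $6.85.
avocado + hummus: the both-tight solution has a negative serving — not a feasible corner.
Cheapest feasible corner: $6.85.

$6.85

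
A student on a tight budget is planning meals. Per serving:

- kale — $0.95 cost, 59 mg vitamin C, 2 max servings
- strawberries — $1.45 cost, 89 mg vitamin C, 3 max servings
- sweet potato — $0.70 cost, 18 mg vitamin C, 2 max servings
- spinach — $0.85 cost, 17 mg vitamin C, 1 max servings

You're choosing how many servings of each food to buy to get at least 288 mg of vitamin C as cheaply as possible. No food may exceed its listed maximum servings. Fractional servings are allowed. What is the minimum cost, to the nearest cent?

Cost per mg of vitamin C: kale $0.0161, strawberries $0.0163, sweet potato $0.0389, spinach $0.0500.
Take 2 servings of kale: +118.0 mg vitamin C for $1.90 (total $1.90, still need 170.0 mg).
Take 1.91 servings of strawberries: +170.0 mg vitamin C for $2.77 (total $4.67, still need 0.0 mg).
Filling from the cheapest source first is optimal under one linear minimum: $4.67.

$4.67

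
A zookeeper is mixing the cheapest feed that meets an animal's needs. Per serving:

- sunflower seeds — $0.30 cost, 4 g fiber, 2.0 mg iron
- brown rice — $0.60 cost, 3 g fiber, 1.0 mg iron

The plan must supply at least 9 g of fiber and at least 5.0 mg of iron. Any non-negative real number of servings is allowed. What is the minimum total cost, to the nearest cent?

$0.75

With two linear requirements the optimum uses one or two foods; enumerate the corners.
sunflower seeds only: max(9/4, 5.0/2.0) = 2.5 servings → $0.75.
brown rice only: max(9/3, 5.0/1.0) = 5 servings → $3.00.
sunflower seeds + brown rice: the both-tight solution has a negative serving — not a feasible corner.
Cheapest feasible corner: $0.75.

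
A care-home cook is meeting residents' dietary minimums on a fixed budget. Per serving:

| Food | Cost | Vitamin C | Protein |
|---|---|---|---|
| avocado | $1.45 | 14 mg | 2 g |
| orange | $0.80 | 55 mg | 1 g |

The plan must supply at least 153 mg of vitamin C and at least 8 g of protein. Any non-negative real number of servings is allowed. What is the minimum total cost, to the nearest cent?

$5.95

The cheapest plan sits at a corner of the feasible region — with two constraints it uses at most two foods.
avocado only: max(153/14, 8/2) = 10.93 servings → $15.85.
orange only: max(153/55, 8/1) = 8 servings → $6.40.
avocado + orange with both tight: 2.99 servings and 2.021 servings → $5.95.
Cheapest feasible corner: $5.95.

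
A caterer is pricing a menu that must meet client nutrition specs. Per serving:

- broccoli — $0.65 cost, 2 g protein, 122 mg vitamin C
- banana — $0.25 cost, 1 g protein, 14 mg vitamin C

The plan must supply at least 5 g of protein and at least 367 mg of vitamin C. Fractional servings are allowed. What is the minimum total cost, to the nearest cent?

Minimising a linear cost over {protein ≥ 5, vitamin C ≥ 367, servings ≥ 0} — the optimum is at a vertex, using one or two foods.
broccoli only: max(5/2, 367/122) = 3.008 servings → $1.96.
banana only: max(5/1, 367/14) = 26.21 servings → $6.55.
broccoli + banana: intersection lies outside the first quadrant.
Cheapest feasible corner: $1.96.

$1.96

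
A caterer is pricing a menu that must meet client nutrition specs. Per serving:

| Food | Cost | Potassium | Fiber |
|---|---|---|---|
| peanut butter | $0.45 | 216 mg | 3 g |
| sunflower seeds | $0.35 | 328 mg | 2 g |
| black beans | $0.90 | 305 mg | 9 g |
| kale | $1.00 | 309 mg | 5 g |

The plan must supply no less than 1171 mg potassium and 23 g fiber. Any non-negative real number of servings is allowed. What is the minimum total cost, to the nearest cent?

$2.53

peanut butter only: max(1171/216, 23/3) = 7.667 servings → $3.45.
sunflower seeds only: max(1171/328, 23/2) = 11.5 servings → $4.03.
black beans only: max(1171/305, 23/9) = 3.839 servings → $3.46.
kale only: max(1171/309, 23/5) = 4.6 servings → $4.60.
peanut butter + sunflower seeds: the both-tight solution has a negative serving — not a feasible corner.
peanut butter + black beans with both tight: 3.425 servings and 1.414 servings → $2.81.
peanut butter + kale: the both-tight solution has a negative serving — not a feasible corner.
sunflower seeds + black beans with both tight: 1.505 servings and 2.221 servings → $2.53.
sunflower seeds + kale: intersection lies outside the first quadrant.
black beans + kale with both tight: 0.9968 servings and 2.806 servings → $3.70.
Cheapest feasible corner: $2.53.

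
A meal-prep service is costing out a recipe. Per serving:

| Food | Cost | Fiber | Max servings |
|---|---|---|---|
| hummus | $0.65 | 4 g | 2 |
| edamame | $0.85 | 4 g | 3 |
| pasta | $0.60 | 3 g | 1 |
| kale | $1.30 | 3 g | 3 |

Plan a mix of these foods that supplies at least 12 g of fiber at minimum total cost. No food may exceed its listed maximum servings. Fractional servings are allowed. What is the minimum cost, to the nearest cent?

$2.11

Cost per g of fiber: hummus $0.1625, pasta $0.2000, edamame $0.2125, kale $0.4333.
Take 2 servings of hummus: +8.0 g fiber for $1.30 (total $1.30, still need 4.0 g).
Take 1 serving of pasta: +3.0 g fiber for $0.60 (total $1.90, still need 1.0 g).
Take 0.25 servings of edamame: +1.0 g fiber for $0.21 (total $2.11, still need 0.0 g).
Greedy by cheapest-per-g is optimal for a single linear constraint, so the minimum cost is $2.11.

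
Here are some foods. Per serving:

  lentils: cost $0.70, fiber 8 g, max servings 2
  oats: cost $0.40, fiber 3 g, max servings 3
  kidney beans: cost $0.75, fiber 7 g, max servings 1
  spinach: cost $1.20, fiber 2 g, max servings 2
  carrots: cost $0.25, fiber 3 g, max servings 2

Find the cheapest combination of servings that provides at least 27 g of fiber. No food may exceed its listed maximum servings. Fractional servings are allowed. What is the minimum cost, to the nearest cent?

Cost per g of fiber: carrots $0.0833, lentils $0.0875, kidney beans $0.1071, oats $0.1333, spinach $0.6000.
Take 2 servings of carrots: +6.0 g fiber for $0.50 (total $0.50, still need 21.0 g).
Take 2 servings of lentils: +16.0 g fiber for $1.40 (total $1.90, still need 5.0 g).
Take 0.7143 servings of kidney beans: +5.0 g fiber for $0.54 (total $2.44, still need 0.0 g).
Filling from the cheapest source first is optimal under one linear minimum: $2.44.

$2.44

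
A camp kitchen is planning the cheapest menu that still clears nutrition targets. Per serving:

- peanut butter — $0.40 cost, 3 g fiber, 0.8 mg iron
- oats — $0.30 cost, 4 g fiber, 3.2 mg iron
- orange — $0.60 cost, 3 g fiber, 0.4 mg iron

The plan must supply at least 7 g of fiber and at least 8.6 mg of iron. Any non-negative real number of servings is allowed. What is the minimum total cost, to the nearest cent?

For a min-cost LP with two ≥-constraints, a basic feasible solution has at most two positive variables.
peanut butter only: max(7/3, 8.6/0.8) = 10.75 servings → $4.30.
oats only: max(7/4, 8.6/3.2) = 2.688 servings → $0.81.
orange only: max(7/3, 8.6/0.4) = 21.5 servings → $12.90.
peanut butter + oats with both targets exact would need a negative amount; discard.
peanut butter + orange with both targets exact would need a negative amount; discard.
oats + orange: the both-tight solution has a negative serving — not a feasible corner.
So the least-cost plan costs $0.81.

$0.81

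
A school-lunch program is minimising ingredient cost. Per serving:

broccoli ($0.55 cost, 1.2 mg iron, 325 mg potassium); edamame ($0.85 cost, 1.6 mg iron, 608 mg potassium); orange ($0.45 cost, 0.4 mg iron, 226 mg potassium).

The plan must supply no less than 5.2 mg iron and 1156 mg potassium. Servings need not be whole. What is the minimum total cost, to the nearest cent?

$2.38

Minimising a linear cost over {iron ≥ 5.2, potassium ≥ 1156, servings ≥ 0} — the optimum is at a vertex, using one or two foods.
broccoli only: max(5.2/1.2, 1156/325) = 4.333 servings → $2.38.
edamame only: max(5.2/1.6, 1156/608) = 3.25 servings → $2.76.
orange only: max(5.2/0.4, 1156/226) = 13 servings → $5.85.
broccoli + edamame with both targets exact would need a negative amount; discard.
broccoli + orange: intersection lies outside the first quadrant.
edamame + orange: intersection lies outside the first quadrant.
Cheapest feasible corner: $2.38.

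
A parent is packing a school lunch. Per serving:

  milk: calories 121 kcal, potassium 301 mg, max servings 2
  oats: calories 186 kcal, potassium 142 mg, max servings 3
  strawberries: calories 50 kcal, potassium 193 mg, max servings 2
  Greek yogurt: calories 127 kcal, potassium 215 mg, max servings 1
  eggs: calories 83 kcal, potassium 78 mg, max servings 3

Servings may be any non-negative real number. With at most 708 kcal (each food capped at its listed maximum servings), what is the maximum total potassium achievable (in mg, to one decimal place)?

Potassium per kcal: strawberries 3.86, milk 2.488, Greek yogurt 1.693, eggs 0.9398, oats 0.7634.
Take 2 servings of strawberries: uses 100 kcal, +386.0 mg potassium (running total 386.0 mg).
Take 2 servings of milk: uses 242 kcal, +602.0 mg potassium (running total 988.0 mg).
Take 1 serving of Greek yogurt: uses 127 kcal, +215.0 mg potassium (running total 1203.0 mg).
Take 2.88 servings of eggs: uses 239 kcal, +224.6 mg potassium (running total 1427.6 mg).
Filling greedily by potassium-per-kcal is optimal for one linear limit, giving 1427.6 mg.

1427.6 mg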